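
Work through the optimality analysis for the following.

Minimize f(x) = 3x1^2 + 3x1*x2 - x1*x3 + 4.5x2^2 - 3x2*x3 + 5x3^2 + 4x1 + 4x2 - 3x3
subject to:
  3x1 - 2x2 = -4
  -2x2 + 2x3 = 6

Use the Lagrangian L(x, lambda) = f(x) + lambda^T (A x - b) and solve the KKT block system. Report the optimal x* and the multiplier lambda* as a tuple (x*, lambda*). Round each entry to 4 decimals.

Form the Lagrangian:
  L(x, lambda) = (1/2) x^T Q x + c^T x + lambda^T (A x - b)
Stationarity (grad_x L = 0): Q x + c + A^T lambda = 0.
Primal feasibility: A x = b.

This gives the KKT block system:
  [ Q   A^T ] [ x     ]   [-c ]
  [ A    0  ] [ lambda ] = [ b ]

Solving the linear system:
  x*      = (-1.8667, -0.8, 2.2)
  lambda* = (3.9333, -11.6333)
  f(x*)   = 34.1333

x* = (-1.8667, -0.8, 2.2), lambda* = (3.9333, -11.6333)


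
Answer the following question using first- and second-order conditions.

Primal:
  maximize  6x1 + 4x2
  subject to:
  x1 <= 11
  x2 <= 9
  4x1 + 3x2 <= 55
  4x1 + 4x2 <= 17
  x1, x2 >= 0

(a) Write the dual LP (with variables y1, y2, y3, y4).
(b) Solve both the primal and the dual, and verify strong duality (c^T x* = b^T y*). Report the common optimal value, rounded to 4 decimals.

The standard primal-dual pair for 'max c^T x s.t. A x <= b, x >= 0' is:
  Dual:  min b^T y  s.t.  A^T y >= c,  y >= 0.

So the dual LP is:
  minimize  11y1 + 9y2 + 55y3 + 17y4
  subject to:
    y1 + 4y3 + 4y4 >= 6
    y2 + 3y3 + 4y4 >= 4
    y1, y2, y3, y4 >= 0

Solving the primal: x* = (4.25, 0).
  primal value c^T x* = 25.5.
Solving the dual: y* = (0, 0, 0, 1.5).
  dual value b^T y* = 25.5.
Strong duality: c^T x* = b^T y*. Confirmed.

25.5


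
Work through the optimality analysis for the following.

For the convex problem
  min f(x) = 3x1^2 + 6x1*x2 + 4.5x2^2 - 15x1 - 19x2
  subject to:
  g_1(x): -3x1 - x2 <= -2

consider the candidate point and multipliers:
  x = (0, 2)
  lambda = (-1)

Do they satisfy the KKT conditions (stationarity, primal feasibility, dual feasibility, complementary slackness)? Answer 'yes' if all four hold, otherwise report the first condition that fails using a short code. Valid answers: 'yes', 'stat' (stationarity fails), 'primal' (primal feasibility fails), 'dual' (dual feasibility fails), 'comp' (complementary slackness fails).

Gradient of f: grad f(x) = Q x + c = (-3, -1)
Constraint values g_i(x) = a_i^T x - b_i:
  g_1((0, 2)) = 0
Stationarity residual: grad f(x) + sum_i lambda_i a_i = (0, 0)
  -> stationarity OK
Primal feasibility (all g_i <= 0): OK
Dual feasibility (all lambda_i >= 0): FAILS
Complementary slackness (lambda_i * g_i(x) = 0 for all i): OK

Verdict: the first failing condition is dual_feasibility -> dual.

dual


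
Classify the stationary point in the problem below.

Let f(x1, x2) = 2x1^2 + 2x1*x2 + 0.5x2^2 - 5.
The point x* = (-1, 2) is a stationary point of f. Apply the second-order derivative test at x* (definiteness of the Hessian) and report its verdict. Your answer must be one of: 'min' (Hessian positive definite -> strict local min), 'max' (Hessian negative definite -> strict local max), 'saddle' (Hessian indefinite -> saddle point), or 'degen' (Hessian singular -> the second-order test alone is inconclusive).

Compute the Hessian H = grad^2 f:
  H = [[4, 2], [2, 1]]
Verify stationarity: grad f(x*) = H x* + g = (0, 0).
Eigenvalues of H: 0, 5.
H has a zero eigenvalue (singular; positive semidefinite but not definite), so H is neither positive definite, negative definite, nor indefinite. The second-order test alone is inconclusive -> degen.
(Indeed, f is constant along the null direction of H through x*, so x* is not a strict local extremum.)

degen


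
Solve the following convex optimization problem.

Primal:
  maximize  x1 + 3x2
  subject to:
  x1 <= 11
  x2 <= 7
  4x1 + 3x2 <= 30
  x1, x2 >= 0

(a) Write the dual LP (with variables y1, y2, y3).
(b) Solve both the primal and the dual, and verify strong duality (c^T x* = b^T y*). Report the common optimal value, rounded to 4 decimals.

The standard primal-dual pair for 'max c^T x s.t. A x <= b, x >= 0' is:
  Dual:  min b^T y  s.t.  A^T y >= c,  y >= 0.

So the dual LP is:
  minimize  11y1 + 7y2 + 30y3
  subject to:
    y1 + 4y3 >= 1
    y2 + 3y3 >= 3
    y1, y2, y3 >= 0

Solving the primal: x* = (2.25, 7).
  primal value c^T x* = 23.25.
Solving the dual: y* = (0, 2.25, 0.25).
  dual value b^T y* = 23.25.
Strong duality: c^T x* = b^T y*. Confirmed.

23.25


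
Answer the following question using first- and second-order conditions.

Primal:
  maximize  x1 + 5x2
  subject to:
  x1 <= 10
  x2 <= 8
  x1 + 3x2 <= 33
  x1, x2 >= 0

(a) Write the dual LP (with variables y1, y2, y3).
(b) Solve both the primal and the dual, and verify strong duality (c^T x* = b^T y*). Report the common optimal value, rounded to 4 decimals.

The standard primal-dual pair for 'max c^T x s.t. A x <= b, x >= 0' is:
  Dual:  min b^T y  s.t.  A^T y >= c,  y >= 0.

So the dual LP is:
  minimize  10y1 + 8y2 + 33y3
  subject to:
    y1 + y3 >= 1
    y2 + 3y3 >= 5
    y1, y2, y3 >= 0

Solving the primal: x* = (9, 8).
  primal value c^T x* = 49.
Solving the dual: y* = (0, 2, 1).
  dual value b^T y* = 49.
Strong duality: c^T x* = b^T y*. Confirmed.

49


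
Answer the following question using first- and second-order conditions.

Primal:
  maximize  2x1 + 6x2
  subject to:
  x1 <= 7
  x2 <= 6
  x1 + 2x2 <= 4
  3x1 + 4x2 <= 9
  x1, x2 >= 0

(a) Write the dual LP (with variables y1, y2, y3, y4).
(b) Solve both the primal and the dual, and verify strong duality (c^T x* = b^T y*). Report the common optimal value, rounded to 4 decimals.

The standard primal-dual pair for 'max c^T x s.t. A x <= b, x >= 0' is:
  Dual:  min b^T y  s.t.  A^T y >= c,  y >= 0.

So the dual LP is:
  minimize  7y1 + 6y2 + 4y3 + 9y4
  subject to:
    y1 + y3 + 3y4 >= 2
    y2 + 2y3 + 4y4 >= 6
    y1, y2, y3, y4 >= 0

Solving the primal: x* = (0, 2).
  primal value c^T x* = 12.
Solving the dual: y* = (0, 0, 3, 0).
  dual value b^T y* = 12.
Strong duality: c^T x* = b^T y*. Confirmed.

12


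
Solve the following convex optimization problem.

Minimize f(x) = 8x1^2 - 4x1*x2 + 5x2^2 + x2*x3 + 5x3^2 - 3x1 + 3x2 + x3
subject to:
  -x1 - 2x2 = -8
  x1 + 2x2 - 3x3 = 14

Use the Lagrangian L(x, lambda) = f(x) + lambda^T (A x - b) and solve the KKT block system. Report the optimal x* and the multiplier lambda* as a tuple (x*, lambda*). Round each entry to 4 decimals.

Form the Lagrangian:
  L(x, lambda) = (1/2) x^T Q x + c^T x + lambda^T (A x - b)
Stationarity (grad_x L = 0): Q x + c + A^T lambda = 0.
Primal feasibility: A x = b.

This gives the KKT block system:
  [ Q   A^T ] [ x     ]   [-c ]
  [ A    0  ] [ lambda ] = [ b ]

Solving the linear system:
  x*      = (1.7556, 3.1222, -2)
  lambda* = (7.3074, -5.2926)
  f(x*)   = 67.3278

x* = (1.7556, 3.1222, -2), lambda* = (7.3074, -5.2926)


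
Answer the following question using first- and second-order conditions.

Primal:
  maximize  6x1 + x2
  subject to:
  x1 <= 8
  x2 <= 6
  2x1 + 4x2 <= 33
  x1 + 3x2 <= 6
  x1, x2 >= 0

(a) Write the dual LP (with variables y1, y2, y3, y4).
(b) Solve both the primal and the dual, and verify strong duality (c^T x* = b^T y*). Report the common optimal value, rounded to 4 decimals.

The standard primal-dual pair for 'max c^T x s.t. A x <= b, x >= 0' is:
  Dual:  min b^T y  s.t.  A^T y >= c,  y >= 0.

So the dual LP is:
  minimize  8y1 + 6y2 + 33y3 + 6y4
  subject to:
    y1 + 2y3 + y4 >= 6
    y2 + 4y3 + 3y4 >= 1
    y1, y2, y3, y4 >= 0

Solving the primal: x* = (6, 0).
  primal value c^T x* = 36.
Solving the dual: y* = (0, 0, 0, 6).
  dual value b^T y* = 36.
Strong duality: c^T x* = b^T y*. Confirmed.

36


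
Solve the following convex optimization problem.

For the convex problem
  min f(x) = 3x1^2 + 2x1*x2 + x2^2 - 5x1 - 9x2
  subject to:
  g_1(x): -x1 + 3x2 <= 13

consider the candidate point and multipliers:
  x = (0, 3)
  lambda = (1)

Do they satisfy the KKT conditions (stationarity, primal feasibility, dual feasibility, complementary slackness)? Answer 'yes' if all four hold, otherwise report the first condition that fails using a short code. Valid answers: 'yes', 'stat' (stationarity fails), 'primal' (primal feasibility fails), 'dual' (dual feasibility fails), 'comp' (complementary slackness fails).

Gradient of f: grad f(x) = Q x + c = (1, -3)
Constraint values g_i(x) = a_i^T x - b_i:
  g_1((0, 3)) = -4
Stationarity residual: grad f(x) + sum_i lambda_i a_i = (0, 0)
  -> stationarity OK
Primal feasibility (all g_i <= 0): OK
Dual feasibility (all lambda_i >= 0): OK
Complementary slackness (lambda_i * g_i(x) = 0 for all i): FAILS

Verdict: the first failing condition is complementary_slackness -> comp.

comp


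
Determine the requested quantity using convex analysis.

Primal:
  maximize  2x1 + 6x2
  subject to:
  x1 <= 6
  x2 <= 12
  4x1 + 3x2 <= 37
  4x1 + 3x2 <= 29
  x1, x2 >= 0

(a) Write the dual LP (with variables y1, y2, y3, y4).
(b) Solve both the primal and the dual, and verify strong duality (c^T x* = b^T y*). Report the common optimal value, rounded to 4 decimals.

The standard primal-dual pair for 'max c^T x s.t. A x <= b, x >= 0' is:
  Dual:  min b^T y  s.t.  A^T y >= c,  y >= 0.

So the dual LP is:
  minimize  6y1 + 12y2 + 37y3 + 29y4
  subject to:
    y1 + 4y3 + 4y4 >= 2
    y2 + 3y3 + 3y4 >= 6
    y1, y2, y3, y4 >= 0

Solving the primal: x* = (0, 9.6667).
  primal value c^T x* = 58.
Solving the dual: y* = (0, 0, 0, 2).
  dual value b^T y* = 58.
Strong duality: c^T x* = b^T y*. Confirmed.

58


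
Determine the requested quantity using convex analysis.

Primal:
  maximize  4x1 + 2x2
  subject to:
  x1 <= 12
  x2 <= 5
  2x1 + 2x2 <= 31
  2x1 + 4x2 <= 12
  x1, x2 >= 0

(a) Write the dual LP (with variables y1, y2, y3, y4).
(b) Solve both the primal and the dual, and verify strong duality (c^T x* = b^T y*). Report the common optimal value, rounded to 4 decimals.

The standard primal-dual pair for 'max c^T x s.t. A x <= b, x >= 0' is:
  Dual:  min b^T y  s.t.  A^T y >= c,  y >= 0.

So the dual LP is:
  minimize  12y1 + 5y2 + 31y3 + 12y4
  subject to:
    y1 + 2y3 + 2y4 >= 4
    y2 + 2y3 + 4y4 >= 2
    y1, y2, y3, y4 >= 0

Solving the primal: x* = (6, 0).
  primal value c^T x* = 24.
Solving the dual: y* = (0, 0, 0, 2).
  dual value b^T y* = 24.
Strong duality: c^T x* = b^T y*. Confirmed.

24


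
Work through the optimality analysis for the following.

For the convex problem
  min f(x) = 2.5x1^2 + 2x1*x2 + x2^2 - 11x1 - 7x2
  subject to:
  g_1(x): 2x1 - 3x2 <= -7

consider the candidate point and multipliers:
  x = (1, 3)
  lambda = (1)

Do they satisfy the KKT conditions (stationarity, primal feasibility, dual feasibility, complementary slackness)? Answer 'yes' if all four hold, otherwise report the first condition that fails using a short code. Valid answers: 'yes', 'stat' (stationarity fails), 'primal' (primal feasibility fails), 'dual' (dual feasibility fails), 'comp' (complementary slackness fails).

Gradient of f: grad f(x) = Q x + c = (0, 1)
Constraint values g_i(x) = a_i^T x - b_i:
  g_1((1, 3)) = 0
Stationarity residual: grad f(x) + sum_i lambda_i a_i = (2, -2)
  -> stationarity FAILS
Primal feasibility (all g_i <= 0): OK
Dual feasibility (all lambda_i >= 0): OK
Complementary slackness (lambda_i * g_i(x) = 0 for all i): OK

Verdict: the first failing condition is stationarity -> stat.

stat


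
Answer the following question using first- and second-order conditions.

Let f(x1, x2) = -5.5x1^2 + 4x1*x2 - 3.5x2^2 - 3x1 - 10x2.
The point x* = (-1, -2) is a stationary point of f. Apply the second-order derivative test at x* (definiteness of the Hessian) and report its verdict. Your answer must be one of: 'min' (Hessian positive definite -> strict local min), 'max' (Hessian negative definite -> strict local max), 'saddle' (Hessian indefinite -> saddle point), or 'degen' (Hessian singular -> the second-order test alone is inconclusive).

Compute the Hessian H = grad^2 f:
  H = [[-11, 4], [4, -7]]
Verify stationarity: grad f(x*) = H x* + g = (0, 0).
Eigenvalues of H: -13.4721, -4.5279.
Both eigenvalues < 0, so H is negative definite -> x* is a strict local max.

max


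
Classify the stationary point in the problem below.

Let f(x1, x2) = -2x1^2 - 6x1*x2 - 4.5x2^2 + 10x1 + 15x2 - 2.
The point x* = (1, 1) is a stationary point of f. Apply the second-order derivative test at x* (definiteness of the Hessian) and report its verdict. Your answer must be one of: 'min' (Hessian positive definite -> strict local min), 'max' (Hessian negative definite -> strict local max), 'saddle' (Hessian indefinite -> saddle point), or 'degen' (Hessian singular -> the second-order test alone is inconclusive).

Compute the Hessian H = grad^2 f:
  H = [[-4, -6], [-6, -9]]
Verify stationarity: grad f(x*) = H x* + g = (0, 0).
Eigenvalues of H: -13, 0.
H has a zero eigenvalue (singular; negative semidefinite but not definite), so H is neither positive definite, negative definite, nor indefinite. The second-order test alone is inconclusive -> degen.
(Indeed, f is constant along the null direction of H through x*, so x* is not a strict local extremum.)

degen


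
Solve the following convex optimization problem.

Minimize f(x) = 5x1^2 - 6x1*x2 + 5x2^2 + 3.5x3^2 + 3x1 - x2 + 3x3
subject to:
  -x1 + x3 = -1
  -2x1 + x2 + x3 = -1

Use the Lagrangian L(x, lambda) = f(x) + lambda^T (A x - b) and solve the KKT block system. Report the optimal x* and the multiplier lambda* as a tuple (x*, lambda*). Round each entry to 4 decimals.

Form the Lagrangian:
  L(x, lambda) = (1/2) x^T Q x + c^T x + lambda^T (A x - b)
Stationarity (grad_x L = 0): Q x + c + A^T lambda = 0.
Primal feasibility: A x = b.

This gives the KKT block system:
  [ Q   A^T ] [ x     ]   [-c ]
  [ A    0  ] [ lambda ] = [ b ]

Solving the linear system:
  x*      = (0.1333, 0.1333, -0.8667)
  lambda* = (2.6, 0.4667)
  f(x*)   = 0.3667

x* = (0.1333, 0.1333, -0.8667), lambda* = (2.6, 0.4667)


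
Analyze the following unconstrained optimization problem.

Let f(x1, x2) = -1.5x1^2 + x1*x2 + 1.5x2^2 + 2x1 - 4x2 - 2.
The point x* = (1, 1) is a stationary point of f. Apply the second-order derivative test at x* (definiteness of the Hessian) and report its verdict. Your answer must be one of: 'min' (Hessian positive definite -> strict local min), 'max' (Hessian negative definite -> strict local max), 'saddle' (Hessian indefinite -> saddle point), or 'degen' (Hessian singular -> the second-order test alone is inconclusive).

Compute the Hessian H = grad^2 f:
  H = [[-3, 1], [1, 3]]
Verify stationarity: grad f(x*) = H x* + g = (0, 0).
Eigenvalues of H: -3.1623, 3.1623.
Eigenvalues have mixed signs, so H is indefinite -> x* is a saddle point.

saddle


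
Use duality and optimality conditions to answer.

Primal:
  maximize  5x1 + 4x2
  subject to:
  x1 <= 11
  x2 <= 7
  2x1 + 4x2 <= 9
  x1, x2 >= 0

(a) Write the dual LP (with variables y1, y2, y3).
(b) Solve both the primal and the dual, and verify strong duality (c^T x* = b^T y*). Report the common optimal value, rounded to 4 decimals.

The standard primal-dual pair for 'max c^T x s.t. A x <= b, x >= 0' is:
  Dual:  min b^T y  s.t.  A^T y >= c,  y >= 0.

So the dual LP is:
  minimize  11y1 + 7y2 + 9y3
  subject to:
    y1 + 2y3 >= 5
    y2 + 4y3 >= 4
    y1, y2, y3 >= 0

Solving the primal: x* = (4.5, 0).
  primal value c^T x* = 22.5.
Solving the dual: y* = (0, 0, 2.5).
  dual value b^T y* = 22.5.
Strong duality: c^T x* = b^T y*. Confirmed.

22.5


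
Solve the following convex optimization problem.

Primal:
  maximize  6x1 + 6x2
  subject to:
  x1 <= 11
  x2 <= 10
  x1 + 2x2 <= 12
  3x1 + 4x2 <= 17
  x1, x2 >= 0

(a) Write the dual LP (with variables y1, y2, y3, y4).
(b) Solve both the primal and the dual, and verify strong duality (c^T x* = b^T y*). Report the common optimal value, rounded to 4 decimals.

The standard primal-dual pair for 'max c^T x s.t. A x <= b, x >= 0' is:
  Dual:  min b^T y  s.t.  A^T y >= c,  y >= 0.

So the dual LP is:
  minimize  11y1 + 10y2 + 12y3 + 17y4
  subject to:
    y1 + y3 + 3y4 >= 6
    y2 + 2y3 + 4y4 >= 6
    y1, y2, y3, y4 >= 0

Solving the primal: x* = (5.6667, 0).
  primal value c^T x* = 34.
Solving the dual: y* = (0, 0, 0, 2).
  dual value b^T y* = 34.
Strong duality: c^T x* = b^T y*. Confirmed.

34


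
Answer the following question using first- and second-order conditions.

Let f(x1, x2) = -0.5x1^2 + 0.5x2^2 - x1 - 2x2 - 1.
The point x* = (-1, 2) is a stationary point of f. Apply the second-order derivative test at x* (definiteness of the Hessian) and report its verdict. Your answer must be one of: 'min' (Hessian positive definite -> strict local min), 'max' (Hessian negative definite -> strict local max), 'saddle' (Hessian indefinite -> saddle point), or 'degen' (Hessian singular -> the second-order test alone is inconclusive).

Compute the Hessian H = grad^2 f:
  H = [[-1, 0], [0, 1]]
Verify stationarity: grad f(x*) = H x* + g = (0, 0).
Eigenvalues of H: -1, 1.
Eigenvalues have mixed signs, so H is indefinite -> x* is a saddle point.

saddle


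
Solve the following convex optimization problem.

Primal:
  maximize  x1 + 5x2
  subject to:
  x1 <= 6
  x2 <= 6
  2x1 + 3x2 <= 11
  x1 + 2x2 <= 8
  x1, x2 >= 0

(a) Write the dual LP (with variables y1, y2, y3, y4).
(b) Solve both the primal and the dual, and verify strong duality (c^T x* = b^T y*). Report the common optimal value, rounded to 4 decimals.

The standard primal-dual pair for 'max c^T x s.t. A x <= b, x >= 0' is:
  Dual:  min b^T y  s.t.  A^T y >= c,  y >= 0.

So the dual LP is:
  minimize  6y1 + 6y2 + 11y3 + 8y4
  subject to:
    y1 + 2y3 + y4 >= 1
    y2 + 3y3 + 2y4 >= 5
    y1, y2, y3, y4 >= 0

Solving the primal: x* = (0, 3.6667).
  primal value c^T x* = 18.3333.
Solving the dual: y* = (0, 0, 1.6667, 0).
  dual value b^T y* = 18.3333.
Strong duality: c^T x* = b^T y*. Confirmed.

18.3333


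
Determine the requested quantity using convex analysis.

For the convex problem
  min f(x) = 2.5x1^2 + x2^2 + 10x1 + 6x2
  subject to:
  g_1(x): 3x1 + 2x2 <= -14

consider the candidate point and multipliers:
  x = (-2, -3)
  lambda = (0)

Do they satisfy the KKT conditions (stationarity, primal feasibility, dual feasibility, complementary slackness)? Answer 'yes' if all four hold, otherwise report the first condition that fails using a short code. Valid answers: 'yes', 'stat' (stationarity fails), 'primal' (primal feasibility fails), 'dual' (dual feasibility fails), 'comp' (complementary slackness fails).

Gradient of f: grad f(x) = Q x + c = (0, 0)
Constraint values g_i(x) = a_i^T x - b_i:
  g_1((-2, -3)) = 2
Stationarity residual: grad f(x) + sum_i lambda_i a_i = (0, 0)
  -> stationarity OK
Primal feasibility (all g_i <= 0): FAILS
Dual feasibility (all lambda_i >= 0): OK
Complementary slackness (lambda_i * g_i(x) = 0 for all i): OK

Verdict: the first failing condition is primal_feasibility -> primal.

primal


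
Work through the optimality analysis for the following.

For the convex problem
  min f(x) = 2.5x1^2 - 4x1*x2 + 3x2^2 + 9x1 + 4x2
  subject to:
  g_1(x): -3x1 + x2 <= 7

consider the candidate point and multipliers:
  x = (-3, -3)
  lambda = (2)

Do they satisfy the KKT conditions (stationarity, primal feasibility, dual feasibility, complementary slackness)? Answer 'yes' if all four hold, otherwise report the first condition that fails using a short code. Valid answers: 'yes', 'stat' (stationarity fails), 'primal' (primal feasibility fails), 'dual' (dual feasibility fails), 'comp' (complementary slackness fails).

Gradient of f: grad f(x) = Q x + c = (6, -2)
Constraint values g_i(x) = a_i^T x - b_i:
  g_1((-3, -3)) = -1
Stationarity residual: grad f(x) + sum_i lambda_i a_i = (0, 0)
  -> stationarity OK
Primal feasibility (all g_i <= 0): OK
Dual feasibility (all lambda_i >= 0): OK
Complementary slackness (lambda_i * g_i(x) = 0 for all i): FAILS

Verdict: the first failing condition is complementary_slackness -> comp.

comp


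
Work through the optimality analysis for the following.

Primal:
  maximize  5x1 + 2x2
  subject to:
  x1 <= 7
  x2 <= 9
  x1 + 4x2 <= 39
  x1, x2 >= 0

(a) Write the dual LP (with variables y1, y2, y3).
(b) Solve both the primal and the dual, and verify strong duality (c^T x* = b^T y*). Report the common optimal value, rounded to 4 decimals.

The standard primal-dual pair for 'max c^T x s.t. A x <= b, x >= 0' is:
  Dual:  min b^T y  s.t.  A^T y >= c,  y >= 0.

So the dual LP is:
  minimize  7y1 + 9y2 + 39y3
  subject to:
    y1 + y3 >= 5
    y2 + 4y3 >= 2
    y1, y2, y3 >= 0

Solving the primal: x* = (7, 8).
  primal value c^T x* = 51.
Solving the dual: y* = (4.5, 0, 0.5).
  dual value b^T y* = 51.
Strong duality: c^T x* = b^T y*. Confirmed.

51


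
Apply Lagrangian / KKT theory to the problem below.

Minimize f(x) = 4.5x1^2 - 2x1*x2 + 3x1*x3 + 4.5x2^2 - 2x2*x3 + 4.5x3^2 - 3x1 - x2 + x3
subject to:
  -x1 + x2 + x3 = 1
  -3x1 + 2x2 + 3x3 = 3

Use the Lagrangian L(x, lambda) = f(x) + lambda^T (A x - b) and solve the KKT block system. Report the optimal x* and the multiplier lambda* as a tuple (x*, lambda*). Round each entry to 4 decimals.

Form the Lagrangian:
  L(x, lambda) = (1/2) x^T Q x + c^T x + lambda^T (A x - b)
Stationarity (grad_x L = 0): Q x + c + A^T lambda = 0.
Primal feasibility: A x = b.

This gives the KKT block system:
  [ Q   A^T ] [ x     ]   [-c ]
  [ A    0  ] [ lambda ] = [ b ]

Solving the linear system:
  x*      = (-0.4167, 0, 0.5833)
  lambda* = (14, -6.3333)
  f(x*)   = 3.4167

x* = (-0.4167, 0, 0.5833), lambda* = (14, -6.3333)


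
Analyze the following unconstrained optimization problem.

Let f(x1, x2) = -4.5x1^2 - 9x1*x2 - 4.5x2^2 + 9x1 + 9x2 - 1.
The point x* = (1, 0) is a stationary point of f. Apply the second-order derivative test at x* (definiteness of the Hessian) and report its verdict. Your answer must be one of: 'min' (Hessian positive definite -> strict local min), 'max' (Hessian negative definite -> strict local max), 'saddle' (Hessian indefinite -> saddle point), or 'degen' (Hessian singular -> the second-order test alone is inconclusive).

Compute the Hessian H = grad^2 f:
  H = [[-9, -9], [-9, -9]]
Verify stationarity: grad f(x*) = H x* + g = (0, 0).
Eigenvalues of H: -18, 0.
H has a zero eigenvalue (singular; negative semidefinite but not definite), so H is neither positive definite, negative definite, nor indefinite. The second-order test alone is inconclusive -> degen.
(Indeed, f is constant along the null direction of H through x*, so x* is not a strict local extremum.)

degen


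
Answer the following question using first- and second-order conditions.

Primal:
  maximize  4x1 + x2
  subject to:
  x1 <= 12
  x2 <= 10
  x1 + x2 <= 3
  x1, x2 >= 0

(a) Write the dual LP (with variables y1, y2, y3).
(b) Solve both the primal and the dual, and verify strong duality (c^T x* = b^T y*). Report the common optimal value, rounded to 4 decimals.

The standard primal-dual pair for 'max c^T x s.t. A x <= b, x >= 0' is:
  Dual:  min b^T y  s.t.  A^T y >= c,  y >= 0.

So the dual LP is:
  minimize  12y1 + 10y2 + 3y3
  subject to:
    y1 + y3 >= 4
    y2 + y3 >= 1
    y1, y2, y3 >= 0

Solving the primal: x* = (3, 0).
  primal value c^T x* = 12.
Solving the dual: y* = (0, 0, 4).
  dual value b^T y* = 12.
Strong duality: c^T x* = b^T y*. Confirmed.

12


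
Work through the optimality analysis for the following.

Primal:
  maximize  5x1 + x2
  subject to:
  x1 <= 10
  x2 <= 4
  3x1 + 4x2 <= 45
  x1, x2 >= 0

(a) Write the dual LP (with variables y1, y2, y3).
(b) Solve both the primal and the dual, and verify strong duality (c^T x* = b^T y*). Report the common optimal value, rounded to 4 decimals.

The standard primal-dual pair for 'max c^T x s.t. A x <= b, x >= 0' is:
  Dual:  min b^T y  s.t.  A^T y >= c,  y >= 0.

So the dual LP is:
  minimize  10y1 + 4y2 + 45y3
  subject to:
    y1 + 3y3 >= 5
    y2 + 4y3 >= 1
    y1, y2, y3 >= 0

Solving the primal: x* = (10, 3.75).
  primal value c^T x* = 53.75.
Solving the dual: y* = (4.25, 0, 0.25).
  dual value b^T y* = 53.75.
Strong duality: c^T x* = b^T y*. Confirmed.

53.75


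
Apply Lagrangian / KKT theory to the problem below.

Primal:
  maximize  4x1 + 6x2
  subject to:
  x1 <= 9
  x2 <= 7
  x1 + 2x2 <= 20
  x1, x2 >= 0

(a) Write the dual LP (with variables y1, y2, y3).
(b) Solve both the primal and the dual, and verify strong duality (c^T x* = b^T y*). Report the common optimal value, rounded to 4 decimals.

The standard primal-dual pair for 'max c^T x s.t. A x <= b, x >= 0' is:
  Dual:  min b^T y  s.t.  A^T y >= c,  y >= 0.

So the dual LP is:
  minimize  9y1 + 7y2 + 20y3
  subject to:
    y1 + y3 >= 4
    y2 + 2y3 >= 6
    y1, y2, y3 >= 0

Solving the primal: x* = (9, 5.5).
  primal value c^T x* = 69.
Solving the dual: y* = (1, 0, 3).
  dual value b^T y* = 69.
Strong duality: c^T x* = b^T y*. Confirmed.

69


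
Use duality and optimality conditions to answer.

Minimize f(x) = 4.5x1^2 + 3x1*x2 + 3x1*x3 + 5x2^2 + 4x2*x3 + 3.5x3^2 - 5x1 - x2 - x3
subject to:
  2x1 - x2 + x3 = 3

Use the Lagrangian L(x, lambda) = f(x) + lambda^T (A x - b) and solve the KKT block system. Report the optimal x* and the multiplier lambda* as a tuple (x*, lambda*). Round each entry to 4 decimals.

Form the Lagrangian:
  L(x, lambda) = (1/2) x^T Q x + c^T x + lambda^T (A x - b)
Stationarity (grad_x L = 0): Q x + c + A^T lambda = 0.
Primal feasibility: A x = b.

This gives the KKT block system:
  [ Q   A^T ] [ x     ]   [-c ]
  [ A    0  ] [ lambda ] = [ b ]

Solving the linear system:
  x*      = (1.0949, -0.5393, 0.271)
  lambda* = (-2.0244)
  f(x*)   = 0.4336

x* = (1.0949, -0.5393, 0.271), lambda* = (-2.0244)


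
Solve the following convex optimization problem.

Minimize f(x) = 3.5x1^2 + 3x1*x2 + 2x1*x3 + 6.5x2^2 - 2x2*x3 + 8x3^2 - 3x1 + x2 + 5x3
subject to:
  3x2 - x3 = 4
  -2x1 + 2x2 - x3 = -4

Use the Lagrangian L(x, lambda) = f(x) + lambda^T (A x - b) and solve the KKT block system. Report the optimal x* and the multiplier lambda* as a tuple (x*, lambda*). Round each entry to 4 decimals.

Form the Lagrangian:
  L(x, lambda) = (1/2) x^T Q x + c^T x + lambda^T (A x - b)
Stationarity (grad_x L = 0): Q x + c + A^T lambda = 0.
Primal feasibility: A x = b.

This gives the KKT block system:
  [ Q   A^T ] [ x     ]   [-c ]
  [ A    0  ] [ lambda ] = [ b ]

Solving the linear system:
  x*      = (3.49, 1.02, -0.9401)
  lambda* = (-16.4065, 11.3049)
  f(x*)   = 48.3475

x* = (3.49, 1.02, -0.9401), lambda* = (-16.4065, 11.3049)


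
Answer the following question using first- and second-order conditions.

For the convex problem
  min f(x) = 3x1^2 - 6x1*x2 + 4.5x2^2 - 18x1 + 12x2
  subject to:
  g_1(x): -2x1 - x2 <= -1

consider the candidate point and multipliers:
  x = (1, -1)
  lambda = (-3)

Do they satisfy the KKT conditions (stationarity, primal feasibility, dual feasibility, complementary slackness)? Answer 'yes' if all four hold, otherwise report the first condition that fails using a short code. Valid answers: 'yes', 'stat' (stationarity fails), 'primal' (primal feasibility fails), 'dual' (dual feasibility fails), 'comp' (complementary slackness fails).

Gradient of f: grad f(x) = Q x + c = (-6, -3)
Constraint values g_i(x) = a_i^T x - b_i:
  g_1((1, -1)) = 0
Stationarity residual: grad f(x) + sum_i lambda_i a_i = (0, 0)
  -> stationarity OK
Primal feasibility (all g_i <= 0): OK
Dual feasibility (all lambda_i >= 0): FAILS
Complementary slackness (lambda_i * g_i(x) = 0 for all i): OK

Verdict: the first failing condition is dual_feasibility -> dual.

dual


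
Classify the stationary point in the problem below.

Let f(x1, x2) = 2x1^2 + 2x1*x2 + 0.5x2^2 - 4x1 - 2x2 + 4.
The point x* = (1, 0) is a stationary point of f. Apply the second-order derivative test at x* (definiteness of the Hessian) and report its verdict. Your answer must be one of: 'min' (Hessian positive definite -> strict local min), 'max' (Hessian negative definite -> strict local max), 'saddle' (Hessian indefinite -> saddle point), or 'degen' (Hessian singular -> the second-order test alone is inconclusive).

Compute the Hessian H = grad^2 f:
  H = [[4, 2], [2, 1]]
Verify stationarity: grad f(x*) = H x* + g = (0, 0).
Eigenvalues of H: 0, 5.
H has a zero eigenvalue (singular; positive semidefinite but not definite), so H is neither positive definite, negative definite, nor indefinite. The second-order test alone is inconclusive -> degen.
(Indeed, f is constant along the null direction of H through x*, so x* is not a strict local extremum.)

degen


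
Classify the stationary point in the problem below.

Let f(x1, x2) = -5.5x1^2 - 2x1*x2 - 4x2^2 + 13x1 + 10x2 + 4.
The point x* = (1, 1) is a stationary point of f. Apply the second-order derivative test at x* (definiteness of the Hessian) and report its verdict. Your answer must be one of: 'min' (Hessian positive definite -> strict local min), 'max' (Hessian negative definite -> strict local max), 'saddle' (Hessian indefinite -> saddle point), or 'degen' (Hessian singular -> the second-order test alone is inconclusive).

Compute the Hessian H = grad^2 f:
  H = [[-11, -2], [-2, -8]]
Verify stationarity: grad f(x*) = H x* + g = (0, 0).
Eigenvalues of H: -12, -7.
Both eigenvalues < 0, so H is negative definite -> x* is a strict local max.

max


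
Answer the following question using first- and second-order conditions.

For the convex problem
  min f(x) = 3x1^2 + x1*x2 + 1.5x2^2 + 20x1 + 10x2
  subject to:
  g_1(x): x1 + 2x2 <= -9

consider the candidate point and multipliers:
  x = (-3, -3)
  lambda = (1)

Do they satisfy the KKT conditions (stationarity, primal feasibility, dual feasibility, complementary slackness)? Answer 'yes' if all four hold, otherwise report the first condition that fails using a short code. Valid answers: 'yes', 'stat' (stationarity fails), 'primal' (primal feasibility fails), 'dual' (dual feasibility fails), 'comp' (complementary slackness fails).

Gradient of f: grad f(x) = Q x + c = (-1, -2)
Constraint values g_i(x) = a_i^T x - b_i:
  g_1((-3, -3)) = 0
Stationarity residual: grad f(x) + sum_i lambda_i a_i = (0, 0)
  -> stationarity OK
Primal feasibility (all g_i <= 0): OK
Dual feasibility (all lambda_i >= 0): OK
Complementary slackness (lambda_i * g_i(x) = 0 for all i): OK

Verdict: yes, KKT holds.

yes


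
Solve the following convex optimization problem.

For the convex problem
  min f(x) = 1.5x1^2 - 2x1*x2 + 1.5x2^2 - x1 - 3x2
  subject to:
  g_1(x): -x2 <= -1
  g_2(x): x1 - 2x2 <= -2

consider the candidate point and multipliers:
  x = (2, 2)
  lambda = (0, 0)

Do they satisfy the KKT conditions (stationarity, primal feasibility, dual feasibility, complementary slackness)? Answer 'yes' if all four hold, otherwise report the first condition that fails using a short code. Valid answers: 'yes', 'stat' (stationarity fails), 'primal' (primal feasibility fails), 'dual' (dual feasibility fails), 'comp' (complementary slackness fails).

Gradient of f: grad f(x) = Q x + c = (1, -1)
Constraint values g_i(x) = a_i^T x - b_i:
  g_1((2, 2)) = -1
  g_2((2, 2)) = 0
Stationarity residual: grad f(x) + sum_i lambda_i a_i = (1, -1)
  -> stationarity FAILS
Primal feasibility (all g_i <= 0): OK
Dual feasibility (all lambda_i >= 0): OK
Complementary slackness (lambda_i * g_i(x) = 0 for all i): OK

Verdict: the first failing condition is stationarity -> stat.

stat


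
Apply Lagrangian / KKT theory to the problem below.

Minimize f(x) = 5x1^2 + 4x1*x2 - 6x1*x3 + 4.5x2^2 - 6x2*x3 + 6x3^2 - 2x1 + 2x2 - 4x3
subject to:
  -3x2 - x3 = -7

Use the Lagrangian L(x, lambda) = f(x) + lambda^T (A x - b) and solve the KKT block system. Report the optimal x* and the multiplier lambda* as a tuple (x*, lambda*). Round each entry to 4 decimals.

Form the Lagrangian:
  L(x, lambda) = (1/2) x^T Q x + c^T x + lambda^T (A x - b)
Stationarity (grad_x L = 0): Q x + c + A^T lambda = 0.
Primal feasibility: A x = b.

This gives the KKT block system:
  [ Q   A^T ] [ x     ]   [-c ]
  [ A    0  ] [ lambda ] = [ b ]

Solving the linear system:
  x*      = (0.5468, 1.7514, 1.7457)
  lambda* = (3.1587)
  f(x*)   = 8.7686

x* = (0.5468, 1.7514, 1.7457), lambda* = (3.1587)


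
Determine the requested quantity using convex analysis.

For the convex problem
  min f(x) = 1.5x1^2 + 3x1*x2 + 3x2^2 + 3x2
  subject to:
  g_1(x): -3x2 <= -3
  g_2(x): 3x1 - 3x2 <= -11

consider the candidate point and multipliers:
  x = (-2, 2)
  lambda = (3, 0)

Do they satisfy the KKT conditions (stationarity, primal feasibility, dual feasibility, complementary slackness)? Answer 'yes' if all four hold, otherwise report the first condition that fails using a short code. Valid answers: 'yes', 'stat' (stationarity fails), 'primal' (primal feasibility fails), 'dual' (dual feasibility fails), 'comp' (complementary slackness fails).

Gradient of f: grad f(x) = Q x + c = (0, 9)
Constraint values g_i(x) = a_i^T x - b_i:
  g_1((-2, 2)) = -3
  g_2((-2, 2)) = -1
Stationarity residual: grad f(x) + sum_i lambda_i a_i = (0, 0)
  -> stationarity OK
Primal feasibility (all g_i <= 0): OK
Dual feasibility (all lambda_i >= 0): OK
Complementary slackness (lambda_i * g_i(x) = 0 for all i): FAILS

Verdict: the first failing condition is complementary_slackness -> comp.

comp


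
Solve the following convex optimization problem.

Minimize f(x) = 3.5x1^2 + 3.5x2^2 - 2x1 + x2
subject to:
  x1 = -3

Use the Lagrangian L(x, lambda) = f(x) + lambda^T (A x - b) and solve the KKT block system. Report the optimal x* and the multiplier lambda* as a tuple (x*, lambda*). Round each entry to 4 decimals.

Form the Lagrangian:
  L(x, lambda) = (1/2) x^T Q x + c^T x + lambda^T (A x - b)
Stationarity (grad_x L = 0): Q x + c + A^T lambda = 0.
Primal feasibility: A x = b.

This gives the KKT block system:
  [ Q   A^T ] [ x     ]   [-c ]
  [ A    0  ] [ lambda ] = [ b ]

Solving the linear system:
  x*      = (-3, -0.1429)
  lambda* = (23)
  f(x*)   = 37.4286

x* = (-3, -0.1429), lambda* = (23)


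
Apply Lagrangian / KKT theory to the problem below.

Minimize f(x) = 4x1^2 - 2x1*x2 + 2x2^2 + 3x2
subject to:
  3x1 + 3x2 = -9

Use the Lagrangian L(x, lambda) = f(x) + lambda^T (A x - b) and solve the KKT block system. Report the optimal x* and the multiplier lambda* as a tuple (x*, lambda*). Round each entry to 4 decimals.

Form the Lagrangian:
  L(x, lambda) = (1/2) x^T Q x + c^T x + lambda^T (A x - b)
Stationarity (grad_x L = 0): Q x + c + A^T lambda = 0.
Primal feasibility: A x = b.

This gives the KKT block system:
  [ Q   A^T ] [ x     ]   [-c ]
  [ A    0  ] [ lambda ] = [ b ]

Solving the linear system:
  x*      = (-0.9375, -2.0625)
  lambda* = (1.125)
  f(x*)   = 1.9688

x* = (-0.9375, -2.0625), lambda* = (1.125)


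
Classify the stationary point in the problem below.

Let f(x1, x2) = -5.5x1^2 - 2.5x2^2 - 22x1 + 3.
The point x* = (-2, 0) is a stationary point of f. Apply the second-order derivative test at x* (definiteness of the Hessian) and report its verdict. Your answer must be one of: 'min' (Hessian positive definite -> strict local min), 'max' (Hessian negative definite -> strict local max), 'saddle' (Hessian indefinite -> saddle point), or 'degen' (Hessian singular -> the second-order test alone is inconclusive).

Compute the Hessian H = grad^2 f:
  H = [[-11, 0], [0, -5]]
Verify stationarity: grad f(x*) = H x* + g = (0, 0).
Eigenvalues of H: -11, -5.
Both eigenvalues < 0, so H is negative definite -> x* is a strict local max.

max


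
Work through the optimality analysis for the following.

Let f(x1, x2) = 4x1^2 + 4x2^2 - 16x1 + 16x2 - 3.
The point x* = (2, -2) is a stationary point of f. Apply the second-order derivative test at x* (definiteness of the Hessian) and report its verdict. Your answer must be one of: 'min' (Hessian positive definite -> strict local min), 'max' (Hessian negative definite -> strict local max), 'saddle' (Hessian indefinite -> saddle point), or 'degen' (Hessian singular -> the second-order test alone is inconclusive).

Compute the Hessian H = grad^2 f:
  H = [[8, 0], [0, 8]]
Verify stationarity: grad f(x*) = H x* + g = (0, 0).
Eigenvalues of H: 8, 8.
Both eigenvalues > 0, so H is positive definite -> x* is a strict local min.

min


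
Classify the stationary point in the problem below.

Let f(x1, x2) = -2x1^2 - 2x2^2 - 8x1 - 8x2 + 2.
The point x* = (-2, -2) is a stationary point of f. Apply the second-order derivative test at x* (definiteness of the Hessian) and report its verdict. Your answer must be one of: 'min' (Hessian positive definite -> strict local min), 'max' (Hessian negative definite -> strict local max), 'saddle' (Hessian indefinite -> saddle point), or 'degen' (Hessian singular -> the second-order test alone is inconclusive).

Compute the Hessian H = grad^2 f:
  H = [[-4, 0], [0, -4]]
Verify stationarity: grad f(x*) = H x* + g = (0, 0).
Eigenvalues of H: -4, -4.
Both eigenvalues < 0, so H is negative definite -> x* is a strict local max.

max


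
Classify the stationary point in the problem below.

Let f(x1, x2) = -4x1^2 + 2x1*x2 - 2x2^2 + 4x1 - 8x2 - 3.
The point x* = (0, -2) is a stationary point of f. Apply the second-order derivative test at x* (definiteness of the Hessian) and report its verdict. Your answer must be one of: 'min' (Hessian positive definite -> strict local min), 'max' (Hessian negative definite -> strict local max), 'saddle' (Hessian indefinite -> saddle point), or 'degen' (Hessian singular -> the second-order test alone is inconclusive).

Compute the Hessian H = grad^2 f:
  H = [[-8, 2], [2, -4]]
Verify stationarity: grad f(x*) = H x* + g = (0, 0).
Eigenvalues of H: -8.8284, -3.1716.
Both eigenvalues < 0, so H is negative definite -> x* is a strict local max.

max


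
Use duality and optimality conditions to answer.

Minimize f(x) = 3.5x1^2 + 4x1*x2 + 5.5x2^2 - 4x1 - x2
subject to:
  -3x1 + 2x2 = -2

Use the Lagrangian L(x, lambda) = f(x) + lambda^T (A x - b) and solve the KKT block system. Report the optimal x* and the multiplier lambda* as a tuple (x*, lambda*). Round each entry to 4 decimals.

Form the Lagrangian:
  L(x, lambda) = (1/2) x^T Q x + c^T x + lambda^T (A x - b)
Stationarity (grad_x L = 0): Q x + c + A^T lambda = 0.
Primal feasibility: A x = b.

This gives the KKT block system:
  [ Q   A^T ] [ x     ]   [-c ]
  [ A    0  ] [ lambda ] = [ b ]

Solving the linear system:
  x*      = (0.5943, -0.1086)
  lambda* = (-0.0914)
  f(x*)   = -1.2257

x* = (0.5943, -0.1086), lambda* = (-0.0914)


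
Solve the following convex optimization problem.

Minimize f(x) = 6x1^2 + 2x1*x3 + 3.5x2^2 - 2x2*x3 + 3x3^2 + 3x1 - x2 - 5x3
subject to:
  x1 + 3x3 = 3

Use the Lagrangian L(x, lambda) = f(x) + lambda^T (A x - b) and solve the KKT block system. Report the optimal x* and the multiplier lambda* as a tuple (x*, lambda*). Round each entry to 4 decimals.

Form the Lagrangian:
  L(x, lambda) = (1/2) x^T Q x + c^T x + lambda^T (A x - b)
Stationarity (grad_x L = 0): Q x + c + A^T lambda = 0.
Primal feasibility: A x = b.

This gives the KKT block system:
  [ Q   A^T ] [ x     ]   [-c ]
  [ A    0  ] [ lambda ] = [ b ]

Solving the linear system:
  x*      = (-0.4394, 0.4704, 1.1465)
  lambda* = (-0.0197)
  f(x*)   = -3.731

x* = (-0.4394, 0.4704, 1.1465), lambda* = (-0.0197)


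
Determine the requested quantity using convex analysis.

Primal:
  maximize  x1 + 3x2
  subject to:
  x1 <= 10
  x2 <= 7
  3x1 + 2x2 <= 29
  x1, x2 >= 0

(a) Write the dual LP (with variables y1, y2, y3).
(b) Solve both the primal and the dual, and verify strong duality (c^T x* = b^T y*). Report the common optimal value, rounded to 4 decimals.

The standard primal-dual pair for 'max c^T x s.t. A x <= b, x >= 0' is:
  Dual:  min b^T y  s.t.  A^T y >= c,  y >= 0.

So the dual LP is:
  minimize  10y1 + 7y2 + 29y3
  subject to:
    y1 + 3y3 >= 1
    y2 + 2y3 >= 3
    y1, y2, y3 >= 0

Solving the primal: x* = (5, 7).
  primal value c^T x* = 26.
Solving the dual: y* = (0, 2.3333, 0.3333).
  dual value b^T y* = 26.
Strong duality: c^T x* = b^T y*. Confirmed.

26


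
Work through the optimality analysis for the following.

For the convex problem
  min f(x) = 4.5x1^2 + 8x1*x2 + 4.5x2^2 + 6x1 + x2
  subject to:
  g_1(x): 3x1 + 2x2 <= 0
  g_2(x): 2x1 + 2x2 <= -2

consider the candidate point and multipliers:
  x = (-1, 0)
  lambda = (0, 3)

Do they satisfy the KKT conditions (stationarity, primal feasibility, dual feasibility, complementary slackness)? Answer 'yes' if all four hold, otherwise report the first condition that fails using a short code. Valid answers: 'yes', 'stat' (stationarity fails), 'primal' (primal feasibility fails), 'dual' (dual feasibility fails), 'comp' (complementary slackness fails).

Gradient of f: grad f(x) = Q x + c = (-3, -7)
Constraint values g_i(x) = a_i^T x - b_i:
  g_1((-1, 0)) = -3
  g_2((-1, 0)) = 0
Stationarity residual: grad f(x) + sum_i lambda_i a_i = (3, -1)
  -> stationarity FAILS
Primal feasibility (all g_i <= 0): OK
Dual feasibility (all lambda_i >= 0): OK
Complementary slackness (lambda_i * g_i(x) = 0 for all i): OK

Verdict: the first failing condition is stationarity -> stat.

stat
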